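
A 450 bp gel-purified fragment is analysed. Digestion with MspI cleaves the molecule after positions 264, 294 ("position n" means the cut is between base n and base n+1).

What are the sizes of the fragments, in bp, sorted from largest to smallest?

264, 156, 30 bp

Linear molecule, 2 cuts → 3 fragments:
  264 − 0 = 264 bp
  294 − 264 = 30 bp
  450 − 294 = 156 bp
Sorted largest to smallest: 264, 156, 30 bp.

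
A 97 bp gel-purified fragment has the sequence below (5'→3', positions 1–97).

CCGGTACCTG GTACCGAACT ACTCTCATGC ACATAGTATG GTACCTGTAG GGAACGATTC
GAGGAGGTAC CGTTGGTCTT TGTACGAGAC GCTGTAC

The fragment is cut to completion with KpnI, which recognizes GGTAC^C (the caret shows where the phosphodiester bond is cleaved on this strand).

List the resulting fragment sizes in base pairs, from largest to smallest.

30, 27, 26, 7, 7 bp

KpnI sites (GGTACC) start at positions 3, 10, 40, 66.
KpnI cuts after base 5 of each site (before the last base), so after positions 7, 14, 44, 70.
Linear molecule, 4 cuts → 5 fragments:
  1–7 → 7 bp
  8–14 → 7 bp
  15–44 → 30 bp
  45–70 → 26 bp
  71–97 → 27 bp
Sorted largest to smallest: 30, 27, 26, 7, 7 bp.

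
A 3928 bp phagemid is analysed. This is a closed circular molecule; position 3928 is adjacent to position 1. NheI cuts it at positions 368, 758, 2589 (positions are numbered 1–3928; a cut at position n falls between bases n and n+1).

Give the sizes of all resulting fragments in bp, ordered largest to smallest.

1831, 1707, 390 bp

Circular molecule, 3 cuts → 3 fragments:
  758 − 368 = 390 bp
  2589 − 758 = 1831 bp
  wrap: 3928 − 2589 + 368 = 1707 bp
Sorted largest to smallest: 1831, 1707, 390 bp.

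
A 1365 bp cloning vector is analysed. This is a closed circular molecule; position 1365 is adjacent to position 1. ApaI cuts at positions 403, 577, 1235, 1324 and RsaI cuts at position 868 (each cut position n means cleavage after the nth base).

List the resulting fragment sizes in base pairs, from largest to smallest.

Combined cut positions (sorted): 403, 577, 868, 1235, 1324.
Circular molecule, 5 cuts → 5 fragments:
  577 − 403 = 174 bp
  868 − 577 = 291 bp
  1235 − 868 = 367 bp
  1324 − 1235 = 89 bp
  wrap: 1365 − 1324 + 403 = 444 bp
Sorted largest to smallest: 444, 367, 291, 174, 89 bp.

444, 367, 291, 174, 89 bp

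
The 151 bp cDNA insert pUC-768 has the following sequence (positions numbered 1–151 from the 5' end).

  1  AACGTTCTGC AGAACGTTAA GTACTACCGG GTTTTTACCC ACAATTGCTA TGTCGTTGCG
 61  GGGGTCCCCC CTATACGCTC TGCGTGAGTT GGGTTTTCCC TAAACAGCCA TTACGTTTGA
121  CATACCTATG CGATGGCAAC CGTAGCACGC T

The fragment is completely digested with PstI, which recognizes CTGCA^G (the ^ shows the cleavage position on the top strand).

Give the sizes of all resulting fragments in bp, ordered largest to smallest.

140, 11 bp

The PstI site (CTGCAG) starts at position 7.
PstI cuts after base 5 of each site (before the last base), so after position 11.
Linear molecule, 1 cut → 2 fragments:
  1–11 → 11 bp
  12–151 → 140 bp
Sorted largest to smallest: 140, 11 bp.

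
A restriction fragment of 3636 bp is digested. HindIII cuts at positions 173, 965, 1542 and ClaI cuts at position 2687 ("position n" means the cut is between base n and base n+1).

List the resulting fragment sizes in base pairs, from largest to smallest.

1145, 949, 792, 577, 173 bp

Combined cut positions (sorted): 173, 965, 1542, 2687.
Linear molecule, 4 cuts → 5 fragments:
  173 − 0 = 173 bp
  965 − 173 = 792 bp
  1542 − 965 = 577 bp
  2687 − 1542 = 1145 bp
  3636 − 2687 = 949 bp
Sorted largest to smallest: 1145, 949, 792, 577, 173 bp.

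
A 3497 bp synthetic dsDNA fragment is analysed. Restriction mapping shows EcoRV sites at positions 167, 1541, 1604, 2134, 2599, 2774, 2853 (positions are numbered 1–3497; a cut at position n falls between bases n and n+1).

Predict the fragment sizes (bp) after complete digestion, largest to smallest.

1374, 644, 530, 465, 175, 167, 79, 63 bp

Linear molecule, 7 cuts → 8 fragments:
  167 − 0 = 167 bp
  1541 − 167 = 1374 bp
  1604 − 1541 = 63 bp
  2134 − 1604 = 530 bp
  2599 − 2134 = 465 bp
  2774 − 2599 = 175 bp
  2853 − 2774 = 79 bp
  3497 − 2853 = 644 bp
Sorted largest to smallest: 1374, 644, 530, 465, 175, 167, 79, 63 bp.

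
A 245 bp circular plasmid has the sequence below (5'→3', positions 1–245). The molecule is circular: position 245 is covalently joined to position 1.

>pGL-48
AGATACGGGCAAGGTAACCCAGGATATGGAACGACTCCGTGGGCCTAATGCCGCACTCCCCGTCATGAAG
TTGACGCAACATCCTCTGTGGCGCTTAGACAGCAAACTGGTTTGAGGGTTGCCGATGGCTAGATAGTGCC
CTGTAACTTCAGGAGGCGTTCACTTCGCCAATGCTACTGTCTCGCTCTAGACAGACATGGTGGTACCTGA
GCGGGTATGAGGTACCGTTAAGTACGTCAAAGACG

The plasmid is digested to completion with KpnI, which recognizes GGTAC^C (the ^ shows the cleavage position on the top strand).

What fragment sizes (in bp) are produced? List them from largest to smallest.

226, 19 bp

KpnI sites (GGTACC) start at positions 202, 221.
KpnI cuts after base 5 of each site (before the last base), so after positions 206, 225.
Circular molecule, 2 cuts → 2 fragments:
  207–225 → 19 bp
  226–245 then 1–206 → 20 + 206 = 226 bp
Sorted largest to smallest: 226, 19 bp.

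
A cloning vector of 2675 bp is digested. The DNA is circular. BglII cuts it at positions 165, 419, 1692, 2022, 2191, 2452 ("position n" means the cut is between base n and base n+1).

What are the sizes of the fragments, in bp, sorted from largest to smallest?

1273, 388, 330, 261, 254, 169 bp

Circular molecule, 6 cuts → 6 fragments:
  419 − 165 = 254 bp
  1692 − 419 = 1273 bp
  2022 − 1692 = 330 bp
  2191 − 2022 = 169 bp
  2452 − 2191 = 261 bp
  wrap: 2675 − 2452 + 165 = 388 bp
Sorted largest to smallest: 1273, 388, 330, 261, 254, 169 bp.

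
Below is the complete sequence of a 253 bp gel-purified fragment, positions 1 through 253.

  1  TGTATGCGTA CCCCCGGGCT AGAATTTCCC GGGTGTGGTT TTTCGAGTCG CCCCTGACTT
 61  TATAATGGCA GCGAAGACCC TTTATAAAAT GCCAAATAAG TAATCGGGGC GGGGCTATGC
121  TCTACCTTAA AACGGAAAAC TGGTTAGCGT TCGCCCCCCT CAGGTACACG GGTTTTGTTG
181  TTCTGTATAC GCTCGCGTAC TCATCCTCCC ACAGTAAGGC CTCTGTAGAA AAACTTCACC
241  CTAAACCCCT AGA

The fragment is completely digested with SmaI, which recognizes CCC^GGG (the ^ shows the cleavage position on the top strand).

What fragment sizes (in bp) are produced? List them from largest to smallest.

223, 15, 15 bp

SmaI sites (CCCGGG) start at positions 13, 28.
SmaI cuts after base 3 of each site, so after positions 15, 30.
Linear molecule, 2 cuts → 3 fragments:
  1–15 → 15 bp
  16–30 → 15 bp
  31–253 → 223 bp
Sorted largest to smallest: 223, 15, 15 bp.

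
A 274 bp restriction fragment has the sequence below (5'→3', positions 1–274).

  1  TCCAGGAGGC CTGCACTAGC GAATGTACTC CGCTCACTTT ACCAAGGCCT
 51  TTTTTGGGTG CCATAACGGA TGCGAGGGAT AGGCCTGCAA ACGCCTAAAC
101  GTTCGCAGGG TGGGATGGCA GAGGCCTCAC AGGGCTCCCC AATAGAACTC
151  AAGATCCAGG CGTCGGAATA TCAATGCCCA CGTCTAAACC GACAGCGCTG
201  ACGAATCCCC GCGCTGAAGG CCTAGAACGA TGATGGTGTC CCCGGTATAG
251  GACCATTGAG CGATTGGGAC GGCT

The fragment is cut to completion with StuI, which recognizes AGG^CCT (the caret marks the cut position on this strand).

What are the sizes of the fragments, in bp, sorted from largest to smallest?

StuI sites (AGGCCT) start at positions 7, 45, 81, 122, 218.
StuI cuts after base 3 of each site, so after positions 9, 47, 83, 124, 220.
Linear molecule, 5 cuts → 6 fragments:
  1–9 → 9 bp
  10–47 → 38 bp
  48–83 → 36 bp
  84–124 → 41 bp
  125–220 → 96 bp
  221–274 → 54 bp
Sorted largest to smallest: 96, 54, 41, 38, 36, 9 bp.

96, 54, 41, 38, 36, 9 bp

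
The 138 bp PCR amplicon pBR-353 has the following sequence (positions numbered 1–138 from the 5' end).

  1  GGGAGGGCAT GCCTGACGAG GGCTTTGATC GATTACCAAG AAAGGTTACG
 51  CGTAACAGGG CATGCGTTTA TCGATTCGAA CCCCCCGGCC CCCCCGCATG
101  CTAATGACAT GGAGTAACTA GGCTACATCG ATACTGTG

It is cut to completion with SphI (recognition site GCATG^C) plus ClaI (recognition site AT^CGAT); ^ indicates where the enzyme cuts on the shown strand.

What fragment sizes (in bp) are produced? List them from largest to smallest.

35, 29, 28, 18, 11, 10, 7 bp

SphI sites (GCATGC) start at positions 7, 60, 96.
SphI cuts after base 5 of each site (before the last base), so after positions 11, 64, 100.
ClaI sites (ATCGAT) start at positions 28, 70, 127.
ClaI cuts after base 2 of each site, so after positions 29, 71, 128.
Combined cut positions: 11, 29, 64, 71, 100, 128.
Linear molecule, 6 cuts → 7 fragments:
  1–11 → 11 bp
  12–29 → 18 bp
  30–64 → 35 bp
  65–71 → 7 bp
  72–100 → 29 bp
  101–128 → 28 bp
  129–138 → 10 bp
Sorted largest to smallest: 35, 29, 28, 18, 11, 10, 7 bp.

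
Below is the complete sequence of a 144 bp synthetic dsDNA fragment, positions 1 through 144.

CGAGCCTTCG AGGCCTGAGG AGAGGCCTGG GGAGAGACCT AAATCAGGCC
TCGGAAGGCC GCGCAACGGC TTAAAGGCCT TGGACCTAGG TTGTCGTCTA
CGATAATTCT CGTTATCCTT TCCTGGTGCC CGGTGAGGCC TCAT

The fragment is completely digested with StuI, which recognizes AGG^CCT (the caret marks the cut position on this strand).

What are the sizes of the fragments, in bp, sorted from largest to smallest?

61, 29, 23, 13, 12, 6 bp

StuI sites (AGGCCT) start at positions 11, 23, 46, 75, 136.
StuI cuts after base 3 of each site, so after positions 13, 25, 48, 77, 138.
Linear molecule, 5 cuts → 6 fragments:
  1–13 → 13 bp
  14–25 → 12 bp
  26–48 → 23 bp
  49–77 → 29 bp
  78–138 → 61 bp
  139–144 → 6 bp
Sorted largest to smallest: 61, 29, 23, 13, 12, 6 bp.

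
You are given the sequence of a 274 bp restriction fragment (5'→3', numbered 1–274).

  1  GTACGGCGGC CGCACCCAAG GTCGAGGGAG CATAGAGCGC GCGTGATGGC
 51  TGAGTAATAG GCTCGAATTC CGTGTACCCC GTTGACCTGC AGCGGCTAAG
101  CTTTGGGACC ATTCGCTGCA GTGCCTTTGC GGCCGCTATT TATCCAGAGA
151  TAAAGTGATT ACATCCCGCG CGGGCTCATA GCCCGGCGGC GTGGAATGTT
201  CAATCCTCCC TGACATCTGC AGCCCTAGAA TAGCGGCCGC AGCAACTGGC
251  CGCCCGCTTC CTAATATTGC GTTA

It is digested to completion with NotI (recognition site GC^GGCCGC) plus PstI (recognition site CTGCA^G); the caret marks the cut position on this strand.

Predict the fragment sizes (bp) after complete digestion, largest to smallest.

91, 84, 40, 29, 13, 10, 7 bp

NotI sites (GCGGCCGC) start at positions 6, 129, 233.
NotI cuts after base 2 of each site, so after positions 7, 130, 234.
PstI sites (CTGCAG) start at positions 87, 116, 217.
PstI cuts after base 5 of each site (before the last base), so after positions 91, 120, 221.
Combined cut positions: 7, 91, 120, 130, 221, 234.
Linear molecule, 6 cuts → 7 fragments:
  1–7 → 7 bp
  8–91 → 84 bp
  92–120 → 29 bp
  121–130 → 10 bp
  131–221 → 91 bp
  222–234 → 13 bp
  235–274 → 40 bp
Sorted largest to smallest: 91, 84, 40, 29, 13, 10, 7 bp.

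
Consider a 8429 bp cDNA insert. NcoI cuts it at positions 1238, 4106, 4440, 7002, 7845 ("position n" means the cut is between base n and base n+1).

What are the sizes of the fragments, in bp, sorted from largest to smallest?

2868, 2562, 1238, 843, 584, 334 bp

Linear molecule, 5 cuts → 6 fragments:
  1238 − 0 = 1238 bp
  4106 − 1238 = 2868 bp
  4440 − 4106 = 334 bp
  7002 − 4440 = 2562 bp
  7845 − 7002 = 843 bp
  8429 − 7845 = 584 bp
Sorted largest to smallest: 2868, 2562, 1238, 843, 584, 334 bp.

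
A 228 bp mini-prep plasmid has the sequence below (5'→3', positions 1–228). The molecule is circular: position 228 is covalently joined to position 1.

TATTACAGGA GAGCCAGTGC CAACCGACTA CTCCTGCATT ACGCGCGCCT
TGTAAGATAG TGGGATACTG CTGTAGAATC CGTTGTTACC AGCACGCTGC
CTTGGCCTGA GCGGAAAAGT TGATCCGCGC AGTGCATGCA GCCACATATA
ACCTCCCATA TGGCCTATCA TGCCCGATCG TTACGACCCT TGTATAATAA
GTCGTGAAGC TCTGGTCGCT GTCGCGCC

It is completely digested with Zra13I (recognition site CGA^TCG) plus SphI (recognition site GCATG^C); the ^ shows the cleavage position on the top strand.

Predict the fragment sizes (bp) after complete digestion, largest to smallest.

189, 39 bp

The Zra13I site (CGATCG) starts at position 175.
Zra13I cuts after base 3 of each site, so after position 177.
The SphI site (GCATGC) starts at position 134.
SphI cuts after base 5 of each site (before the last base), so after position 138.
Combined cut positions: 138, 177.
Circular molecule, 2 cuts → 2 fragments:
  139–177 → 39 bp
  178–228 then 1–138 → 51 + 138 = 189 bp
Sorted largest to smallest: 189, 39 bp.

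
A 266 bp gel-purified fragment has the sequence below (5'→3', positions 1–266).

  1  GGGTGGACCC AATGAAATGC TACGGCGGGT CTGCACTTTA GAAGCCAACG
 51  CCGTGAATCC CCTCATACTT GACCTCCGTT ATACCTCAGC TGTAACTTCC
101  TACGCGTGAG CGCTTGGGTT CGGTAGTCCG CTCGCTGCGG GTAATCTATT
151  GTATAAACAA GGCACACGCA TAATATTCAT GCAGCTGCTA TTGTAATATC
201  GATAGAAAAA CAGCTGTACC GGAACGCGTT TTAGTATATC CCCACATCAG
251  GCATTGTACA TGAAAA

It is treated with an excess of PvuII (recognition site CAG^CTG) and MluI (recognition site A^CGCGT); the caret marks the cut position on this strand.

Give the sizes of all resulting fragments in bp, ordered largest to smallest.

PvuII sites (CAGCTG) start at positions 87, 182, 211.
PvuII cuts after base 3 of each site, so after positions 89, 184, 213.
MluI sites (ACGCGT) start at positions 102, 224.
MluI cuts after the first base of each site, so after positions 102, 224.
Combined cut positions: 89, 102, 184, 213, 224.
Linear molecule, 5 cuts → 6 fragments:
  1–89 → 89 bp
  90–102 → 13 bp
  103–184 → 82 bp
  185–213 → 29 bp
  214–224 → 11 bp
  225–266 → 42 bp
Sorted largest to smallest: 89, 82, 42, 29, 13, 11 bp.

89, 82, 42, 29, 13, 11 bp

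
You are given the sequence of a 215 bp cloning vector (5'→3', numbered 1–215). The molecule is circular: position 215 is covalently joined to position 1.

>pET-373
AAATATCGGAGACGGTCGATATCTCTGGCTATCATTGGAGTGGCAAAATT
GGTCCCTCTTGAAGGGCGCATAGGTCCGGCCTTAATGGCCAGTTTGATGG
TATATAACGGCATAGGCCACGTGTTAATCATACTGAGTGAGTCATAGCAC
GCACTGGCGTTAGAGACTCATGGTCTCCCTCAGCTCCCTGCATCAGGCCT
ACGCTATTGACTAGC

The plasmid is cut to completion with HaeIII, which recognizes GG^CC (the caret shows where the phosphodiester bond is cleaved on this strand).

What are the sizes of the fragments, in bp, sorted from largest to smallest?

HaeIII sites (GGCC) start at positions 78, 87, 115, 196.
HaeIII cuts after base 2 of each site, so after positions 79, 88, 116, 197.
Circular molecule, 4 cuts → 4 fragments:
  80–88 → 9 bp
  89–116 → 28 bp
  117–197 → 81 bp
  198–215 then 1–79 → 18 + 79 = 97 bp
Sorted largest to smallest: 97, 81, 28, 9 bp.

97, 81, 28, 9 bp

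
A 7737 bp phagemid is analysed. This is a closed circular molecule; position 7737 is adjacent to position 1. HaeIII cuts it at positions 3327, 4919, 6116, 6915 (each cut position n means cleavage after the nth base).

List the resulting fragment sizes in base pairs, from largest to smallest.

4149, 1592, 1197, 799 bp

Circular molecule, 4 cuts → 4 fragments:
  4919 − 3327 = 1592 bp
  6116 − 4919 = 1197 bp
  6915 − 6116 = 799 bp
  wrap: 7737 − 6915 + 3327 = 4149 bp
Sorted largest to smallest: 4149, 1592, 1197, 799 bp.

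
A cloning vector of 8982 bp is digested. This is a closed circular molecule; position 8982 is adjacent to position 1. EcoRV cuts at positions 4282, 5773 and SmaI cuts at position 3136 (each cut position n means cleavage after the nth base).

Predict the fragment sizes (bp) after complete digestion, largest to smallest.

6345, 1491, 1146 bp

Combined cut positions (sorted): 3136, 4282, 5773.
Circular molecule, 3 cuts → 3 fragments:
  4282 − 3136 = 1146 bp
  5773 − 4282 = 1491 bp
  wrap: 8982 − 5773 + 3136 = 6345 bp
Sorted largest to smallest: 6345, 1491, 1146 bp.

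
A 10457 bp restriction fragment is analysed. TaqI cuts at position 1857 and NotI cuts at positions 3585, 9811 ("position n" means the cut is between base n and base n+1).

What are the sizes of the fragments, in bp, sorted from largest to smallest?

Combined cut positions (sorted): 1857, 3585, 9811.
Linear molecule, 3 cuts → 4 fragments:
  1857 − 0 = 1857 bp
  3585 − 1857 = 1728 bp
  9811 − 3585 = 6226 bp
  10457 − 9811 = 646 bp
Sorted largest to smallest: 6226, 1857, 1728, 646 bp.

6226, 1857, 1728, 646 bp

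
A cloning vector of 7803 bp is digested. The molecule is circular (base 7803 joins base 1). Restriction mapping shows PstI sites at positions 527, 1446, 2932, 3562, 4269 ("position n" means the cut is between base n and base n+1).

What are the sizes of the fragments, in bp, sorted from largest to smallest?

Circular molecule, 5 cuts → 5 fragments:
  1446 − 527 = 919 bp
  2932 − 1446 = 1486 bp
  3562 − 2932 = 630 bp
  4269 − 3562 = 707 bp
  wrap: 7803 − 4269 + 527 = 4061 bp
Sorted largest to smallest: 4061, 1486, 919, 707, 630 bp.

4061, 1486, 919, 707, 630 bp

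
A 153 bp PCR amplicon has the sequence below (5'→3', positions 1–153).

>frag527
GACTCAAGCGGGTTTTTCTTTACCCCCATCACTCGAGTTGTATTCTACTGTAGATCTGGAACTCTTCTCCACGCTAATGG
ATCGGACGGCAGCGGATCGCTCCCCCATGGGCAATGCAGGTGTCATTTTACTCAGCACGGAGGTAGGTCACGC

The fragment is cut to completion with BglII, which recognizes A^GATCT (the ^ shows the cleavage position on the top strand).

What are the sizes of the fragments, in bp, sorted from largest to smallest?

The BglII site (AGATCT) starts at position 52.
BglII cuts after the first base of each site, so after position 52.
Linear molecule, 1 cut → 2 fragments:
  1–52 → 52 bp
  53–153 → 101 bp
Sorted largest to smallest: 101, 52 bp.

101, 52 bp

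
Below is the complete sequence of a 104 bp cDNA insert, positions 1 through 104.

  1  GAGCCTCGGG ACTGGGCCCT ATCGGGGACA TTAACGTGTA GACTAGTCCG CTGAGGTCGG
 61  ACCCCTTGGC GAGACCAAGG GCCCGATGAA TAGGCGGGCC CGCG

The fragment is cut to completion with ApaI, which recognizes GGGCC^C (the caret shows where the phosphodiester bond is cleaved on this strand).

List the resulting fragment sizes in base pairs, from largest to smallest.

ApaI sites (GGGCCC) start at positions 14, 79, 96.
ApaI cuts after base 5 of each site (before the last base), so after positions 18, 83, 100.
Linear molecule, 3 cuts → 4 fragments:
  1–18 → 18 bp
  19–83 → 65 bp
  84–100 → 17 bp
  101–104 → 4 bp
Sorted largest to smallest: 65, 18, 17, 4 bp.

65, 18, 17, 4 bp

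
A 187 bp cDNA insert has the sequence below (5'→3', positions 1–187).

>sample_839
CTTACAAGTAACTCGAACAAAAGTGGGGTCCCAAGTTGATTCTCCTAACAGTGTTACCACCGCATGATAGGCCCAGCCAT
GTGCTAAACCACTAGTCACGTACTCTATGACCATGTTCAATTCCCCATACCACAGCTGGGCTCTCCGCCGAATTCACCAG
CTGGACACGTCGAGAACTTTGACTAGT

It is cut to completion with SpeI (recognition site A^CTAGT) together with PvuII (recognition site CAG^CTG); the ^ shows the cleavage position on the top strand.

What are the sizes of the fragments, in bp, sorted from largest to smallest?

SpeI sites (ACTAGT) start at positions 91, 182.
SpeI cuts after the first base of each site, so after positions 91, 182.
PvuII sites (CAGCTG) start at positions 133, 158.
PvuII cuts after base 3 of each site, so after positions 135, 160.
Combined cut positions: 91, 135, 160, 182.
Linear molecule, 4 cuts → 5 fragments:
  1–91 → 91 bp
  92–135 → 44 bp
  136–160 → 25 bp
  161–182 → 22 bp
  183–187 → 5 bp
Sorted largest to smallest: 91, 44, 25, 22, 5 bp.

91, 44, 25, 22, 5 bp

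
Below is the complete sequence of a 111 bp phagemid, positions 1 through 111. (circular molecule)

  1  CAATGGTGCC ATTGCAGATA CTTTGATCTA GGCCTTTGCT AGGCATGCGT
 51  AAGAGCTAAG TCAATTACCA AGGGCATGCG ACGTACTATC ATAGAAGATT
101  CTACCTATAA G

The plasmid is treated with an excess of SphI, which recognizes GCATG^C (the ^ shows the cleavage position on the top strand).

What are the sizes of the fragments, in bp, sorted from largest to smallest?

80, 31 bp

SphI sites (GCATGC) start at positions 43, 74.
SphI cuts after base 5 of each site (before the last base), so after positions 47, 78.
Circular molecule, 2 cuts → 2 fragments:
  48–78 → 31 bp
  79–111 then 1–47 → 33 + 47 = 80 bp
Sorted largest to smallest: 80, 31 bp.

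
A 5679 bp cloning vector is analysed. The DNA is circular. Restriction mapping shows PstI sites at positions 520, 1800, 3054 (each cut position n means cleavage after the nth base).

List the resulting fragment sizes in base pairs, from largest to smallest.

Circular molecule, 3 cuts → 3 fragments:
  1800 − 520 = 1280 bp
  3054 − 1800 = 1254 bp
  wrap: 5679 − 3054 + 520 = 3145 bp
Sorted largest to smallest: 3145, 1280, 1254 bp.

3145, 1280, 1254 bp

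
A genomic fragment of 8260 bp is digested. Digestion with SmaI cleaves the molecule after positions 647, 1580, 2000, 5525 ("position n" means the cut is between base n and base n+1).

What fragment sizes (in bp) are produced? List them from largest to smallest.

3525, 2735, 933, 647, 420 bp

Linear molecule, 4 cuts → 5 fragments:
  647 − 0 = 647 bp
  1580 − 647 = 933 bp
  2000 − 1580 = 420 bp
  5525 − 2000 = 3525 bp
  8260 − 5525 = 2735 bp
Sorted largest to smallest: 3525, 2735, 933, 647, 420 bp.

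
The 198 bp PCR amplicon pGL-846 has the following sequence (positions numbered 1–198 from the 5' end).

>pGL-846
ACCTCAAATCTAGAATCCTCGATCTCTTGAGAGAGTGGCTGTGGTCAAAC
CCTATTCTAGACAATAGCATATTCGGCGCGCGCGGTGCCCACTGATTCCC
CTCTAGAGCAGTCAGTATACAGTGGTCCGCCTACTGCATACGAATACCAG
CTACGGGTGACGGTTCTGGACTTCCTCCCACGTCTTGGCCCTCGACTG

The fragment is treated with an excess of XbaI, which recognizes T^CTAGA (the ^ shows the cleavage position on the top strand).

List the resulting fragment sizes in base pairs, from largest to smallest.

XbaI sites (TCTAGA) start at positions 9, 56, 102.
XbaI cuts after the first base of each site, so after positions 9, 56, 102.
Linear molecule, 3 cuts → 4 fragments:
  1–9 → 9 bp
  10–56 → 47 bp
  57–102 → 46 bp
  103–198 → 96 bp
Sorted largest to smallest: 96, 47, 46, 9 bp.

96, 47, 46, 9 bp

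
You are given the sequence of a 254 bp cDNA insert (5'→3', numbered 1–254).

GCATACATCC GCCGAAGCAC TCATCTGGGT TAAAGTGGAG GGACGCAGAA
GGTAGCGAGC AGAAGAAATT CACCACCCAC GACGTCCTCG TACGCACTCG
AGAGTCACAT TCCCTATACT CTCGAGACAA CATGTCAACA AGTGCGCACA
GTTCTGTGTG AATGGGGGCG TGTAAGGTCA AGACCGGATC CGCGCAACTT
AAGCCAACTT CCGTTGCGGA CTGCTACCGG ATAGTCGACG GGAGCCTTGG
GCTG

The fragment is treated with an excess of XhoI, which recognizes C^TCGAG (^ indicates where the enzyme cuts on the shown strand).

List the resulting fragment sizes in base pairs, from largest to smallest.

XhoI sites (CTCGAG) start at positions 97, 121.
XhoI cuts after the first base of each site, so after positions 97, 121.
Linear molecule, 2 cuts → 3 fragments:
  1–97 → 97 bp
  98–121 → 24 bp
  122–254 → 133 bp
Sorted largest to smallest: 133, 97, 24 bp.

133, 97, 24 bp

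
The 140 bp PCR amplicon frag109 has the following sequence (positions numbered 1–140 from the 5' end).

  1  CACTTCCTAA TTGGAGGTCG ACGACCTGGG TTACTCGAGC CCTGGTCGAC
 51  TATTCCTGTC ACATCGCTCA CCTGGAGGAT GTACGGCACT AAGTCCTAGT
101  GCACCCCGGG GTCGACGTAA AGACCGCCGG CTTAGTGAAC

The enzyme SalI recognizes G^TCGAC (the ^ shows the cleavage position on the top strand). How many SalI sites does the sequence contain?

3

GTCGAC occurs starting at positions 17, 45, 111.
SalI cuts at 3 sites.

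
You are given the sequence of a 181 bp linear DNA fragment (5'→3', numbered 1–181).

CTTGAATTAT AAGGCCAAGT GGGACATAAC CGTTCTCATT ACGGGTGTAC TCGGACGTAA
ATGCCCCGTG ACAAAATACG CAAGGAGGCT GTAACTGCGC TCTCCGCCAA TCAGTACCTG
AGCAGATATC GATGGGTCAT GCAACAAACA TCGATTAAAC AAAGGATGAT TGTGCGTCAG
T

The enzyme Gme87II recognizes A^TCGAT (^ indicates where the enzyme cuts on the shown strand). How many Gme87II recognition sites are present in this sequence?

2

ATCGAT occurs starting at positions 128, 150.
Gme87II cuts at 2 sites.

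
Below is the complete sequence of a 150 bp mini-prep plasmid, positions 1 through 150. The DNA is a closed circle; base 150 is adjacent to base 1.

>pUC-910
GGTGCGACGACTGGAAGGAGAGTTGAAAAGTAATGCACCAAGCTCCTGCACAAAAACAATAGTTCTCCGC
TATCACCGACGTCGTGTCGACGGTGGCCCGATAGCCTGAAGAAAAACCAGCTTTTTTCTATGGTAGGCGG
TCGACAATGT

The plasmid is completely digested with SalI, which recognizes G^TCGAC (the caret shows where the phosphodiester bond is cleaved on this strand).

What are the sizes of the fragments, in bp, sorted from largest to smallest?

SalI sites (GTCGAC) start at positions 86, 140.
SalI cuts after the first base of each site, so after positions 86, 140.
Circular molecule, 2 cuts → 2 fragments:
  87–140 → 54 bp
  141–150 then 1–86 → 10 + 86 = 96 bp
Sorted largest to smallest: 96, 54 bp.

96, 54 bp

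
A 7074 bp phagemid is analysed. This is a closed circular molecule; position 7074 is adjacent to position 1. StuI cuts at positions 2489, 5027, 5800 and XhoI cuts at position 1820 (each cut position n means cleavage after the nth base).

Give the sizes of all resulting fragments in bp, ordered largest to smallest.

Combined cut positions (sorted): 1820, 2489, 5027, 5800.
Circular molecule, 4 cuts → 4 fragments:
  2489 − 1820 = 669 bp
  5027 − 2489 = 2538 bp
  5800 − 5027 = 773 bp
  wrap: 7074 − 5800 + 1820 = 3094 bp
Sorted largest to smallest: 3094, 2538, 773, 669 bp.

3094, 2538, 773, 669 bp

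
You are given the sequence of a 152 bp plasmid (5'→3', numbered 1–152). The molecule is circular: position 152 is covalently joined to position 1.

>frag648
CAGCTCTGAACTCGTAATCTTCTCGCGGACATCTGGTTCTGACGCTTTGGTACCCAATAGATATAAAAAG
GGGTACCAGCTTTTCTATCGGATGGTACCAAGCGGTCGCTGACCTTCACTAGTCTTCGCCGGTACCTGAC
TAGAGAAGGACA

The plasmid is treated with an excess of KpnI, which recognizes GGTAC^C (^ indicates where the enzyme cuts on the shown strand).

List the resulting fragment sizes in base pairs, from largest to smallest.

70, 37, 23, 22 bp

KpnI sites (GGTACC) start at positions 49, 72, 94, 131.
KpnI cuts after base 5 of each site (before the last base), so after positions 53, 76, 98, 135.
Circular molecule, 4 cuts → 4 fragments:
  54–76 → 23 bp
  77–98 → 22 bp
  99–135 → 37 bp
  136–152 then 1–53 → 17 + 53 = 70 bp
Sorted largest to smallest: 70, 37, 23, 22 bp.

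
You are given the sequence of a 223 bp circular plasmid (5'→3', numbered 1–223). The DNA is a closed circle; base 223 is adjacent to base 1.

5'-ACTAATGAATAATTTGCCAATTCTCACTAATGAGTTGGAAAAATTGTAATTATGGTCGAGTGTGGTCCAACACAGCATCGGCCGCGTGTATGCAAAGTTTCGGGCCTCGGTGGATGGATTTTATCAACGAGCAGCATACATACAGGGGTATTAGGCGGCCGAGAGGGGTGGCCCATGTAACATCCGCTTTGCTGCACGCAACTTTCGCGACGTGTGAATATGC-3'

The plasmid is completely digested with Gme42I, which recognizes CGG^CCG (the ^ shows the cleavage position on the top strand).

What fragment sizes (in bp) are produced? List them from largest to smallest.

146, 77 bp

Gme42I sites (CGGCCG) start at positions 79, 156.
Gme42I cuts after base 3 of each site, so after positions 81, 158.
Circular molecule, 2 cuts → 2 fragments:
  82–158 → 77 bp
  159–223 then 1–81 → 65 + 81 = 146 bp
Sorted largest to smallest: 146, 77 bp.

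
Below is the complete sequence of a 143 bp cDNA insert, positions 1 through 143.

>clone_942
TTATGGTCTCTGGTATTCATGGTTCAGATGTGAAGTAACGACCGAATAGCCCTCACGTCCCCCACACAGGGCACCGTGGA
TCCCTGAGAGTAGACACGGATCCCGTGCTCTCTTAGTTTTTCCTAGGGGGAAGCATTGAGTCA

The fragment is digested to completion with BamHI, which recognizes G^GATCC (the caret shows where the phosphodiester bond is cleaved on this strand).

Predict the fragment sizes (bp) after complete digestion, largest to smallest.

78, 45, 20 bp

BamHI sites (GGATCC) start at positions 78, 98.
BamHI cuts after the first base of each site, so after positions 78, 98.
Linear molecule, 2 cuts → 3 fragments:
  1–78 → 78 bp
  79–98 → 20 bp
  99–143 → 45 bp
Sorted largest to smallest: 78, 45, 20 bp.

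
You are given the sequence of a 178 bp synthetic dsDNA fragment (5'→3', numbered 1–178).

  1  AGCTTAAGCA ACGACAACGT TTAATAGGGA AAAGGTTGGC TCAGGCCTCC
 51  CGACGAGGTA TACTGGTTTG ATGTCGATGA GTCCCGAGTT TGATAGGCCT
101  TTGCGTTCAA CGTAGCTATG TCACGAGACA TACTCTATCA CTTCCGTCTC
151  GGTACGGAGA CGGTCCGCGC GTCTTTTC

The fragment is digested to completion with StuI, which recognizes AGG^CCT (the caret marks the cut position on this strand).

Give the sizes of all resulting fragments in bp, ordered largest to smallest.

StuI sites (AGGCCT) start at positions 43, 95.
StuI cuts after base 3 of each site, so after positions 45, 97.
Linear molecule, 2 cuts → 3 fragments:
  1–45 → 45 bp
  46–97 → 52 bp
  98–178 → 81 bp
Sorted largest to smallest: 81, 52, 45 bp.

81, 52, 45 bp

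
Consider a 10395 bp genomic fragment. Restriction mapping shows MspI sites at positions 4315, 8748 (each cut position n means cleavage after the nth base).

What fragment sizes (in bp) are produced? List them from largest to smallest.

Linear molecule, 2 cuts → 3 fragments:
  4315 − 0 = 4315 bp
  8748 − 4315 = 4433 bp
  10395 − 8748 = 1647 bp
Sorted largest to smallest: 4433, 4315, 1647 bp.

4433, 4315, 1647 bp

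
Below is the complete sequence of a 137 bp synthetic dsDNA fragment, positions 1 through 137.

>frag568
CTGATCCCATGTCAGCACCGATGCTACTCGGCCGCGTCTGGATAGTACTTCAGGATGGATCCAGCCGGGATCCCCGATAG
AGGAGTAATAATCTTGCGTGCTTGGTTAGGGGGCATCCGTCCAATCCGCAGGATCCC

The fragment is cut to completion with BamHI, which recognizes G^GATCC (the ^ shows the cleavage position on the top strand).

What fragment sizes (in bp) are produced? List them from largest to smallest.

BamHI sites (GGATCC) start at positions 57, 68, 131.
BamHI cuts after the first base of each site, so after positions 57, 68, 131.
Linear molecule, 3 cuts → 4 fragments:
  1–57 → 57 bp
  58–68 → 11 bp
  69–131 → 63 bp
  132–137 → 6 bp
Sorted largest to smallest: 63, 57, 11, 6 bp.

63, 57, 11, 6 bp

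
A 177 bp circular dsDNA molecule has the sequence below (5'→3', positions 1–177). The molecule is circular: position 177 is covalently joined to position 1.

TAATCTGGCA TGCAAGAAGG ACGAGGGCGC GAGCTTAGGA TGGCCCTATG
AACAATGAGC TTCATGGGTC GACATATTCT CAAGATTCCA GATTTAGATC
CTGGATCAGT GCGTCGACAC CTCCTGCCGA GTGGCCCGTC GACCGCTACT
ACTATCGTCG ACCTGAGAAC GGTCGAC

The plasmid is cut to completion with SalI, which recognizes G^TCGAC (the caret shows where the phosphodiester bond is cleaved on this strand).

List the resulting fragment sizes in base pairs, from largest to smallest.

73, 45, 25, 19, 15 bp

SalI sites (GTCGAC) start at positions 68, 113, 138, 157, 172.
SalI cuts after the first base of each site, so after positions 68, 113, 138, 157, 172.
Circular molecule, 5 cuts → 5 fragments:
  69–113 → 45 bp
  114–138 → 25 bp
  139–157 → 19 bp
  158–172 → 15 bp
  173–177 then 1–68 → 5 + 68 = 73 bp
Sorted largest to smallest: 73, 45, 25, 19, 15 bp.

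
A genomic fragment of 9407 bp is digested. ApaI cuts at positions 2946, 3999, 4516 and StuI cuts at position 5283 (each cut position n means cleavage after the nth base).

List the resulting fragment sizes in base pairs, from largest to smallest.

Combined cut positions (sorted): 2946, 3999, 4516, 5283.
Linear molecule, 4 cuts → 5 fragments:
  2946 − 0 = 2946 bp
  3999 − 2946 = 1053 bp
  4516 − 3999 = 517 bp
  5283 − 4516 = 767 bp
  9407 − 5283 = 4124 bp
Sorted largest to smallest: 4124, 2946, 1053, 767, 517 bp.

4124, 2946, 1053, 767, 517 bp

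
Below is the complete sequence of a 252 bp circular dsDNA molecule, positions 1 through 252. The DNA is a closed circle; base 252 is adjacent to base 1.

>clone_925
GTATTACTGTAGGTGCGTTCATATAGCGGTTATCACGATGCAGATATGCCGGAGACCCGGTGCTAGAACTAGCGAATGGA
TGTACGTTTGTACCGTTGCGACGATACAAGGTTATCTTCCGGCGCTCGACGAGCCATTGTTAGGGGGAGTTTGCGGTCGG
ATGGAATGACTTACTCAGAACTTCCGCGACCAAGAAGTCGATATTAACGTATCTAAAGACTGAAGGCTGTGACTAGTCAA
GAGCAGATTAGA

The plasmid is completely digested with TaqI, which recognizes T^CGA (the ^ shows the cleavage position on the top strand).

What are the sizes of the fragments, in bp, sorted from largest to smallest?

TaqI sites (TCGA) start at positions 126, 198.
TaqI cuts after the first base of each site, so after positions 126, 198.
Circular molecule, 2 cuts → 2 fragments:
  127–198 → 72 bp
  199–252 then 1–126 → 54 + 126 = 180 bp
Sorted largest to smallest: 180, 72 bp.

180, 72 bp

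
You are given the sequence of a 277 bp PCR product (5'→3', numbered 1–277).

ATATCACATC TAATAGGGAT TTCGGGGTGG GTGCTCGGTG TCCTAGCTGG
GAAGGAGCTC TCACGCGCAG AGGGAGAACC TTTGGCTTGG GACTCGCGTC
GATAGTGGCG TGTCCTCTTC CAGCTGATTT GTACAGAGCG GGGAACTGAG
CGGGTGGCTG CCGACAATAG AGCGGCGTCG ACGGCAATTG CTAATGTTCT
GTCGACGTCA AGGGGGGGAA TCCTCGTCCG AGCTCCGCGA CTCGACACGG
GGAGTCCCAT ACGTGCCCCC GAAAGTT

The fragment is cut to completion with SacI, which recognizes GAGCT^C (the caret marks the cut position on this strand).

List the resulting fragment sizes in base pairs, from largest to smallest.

SacI sites (GAGCTC) start at positions 55, 230.
SacI cuts after base 5 of each site (before the last base), so after positions 59, 234.
Linear molecule, 2 cuts → 3 fragments:
  1–59 → 59 bp
  60–234 → 175 bp
  235–277 → 43 bp
Sorted largest to smallest: 175, 59, 43 bp.

175, 59, 43 bp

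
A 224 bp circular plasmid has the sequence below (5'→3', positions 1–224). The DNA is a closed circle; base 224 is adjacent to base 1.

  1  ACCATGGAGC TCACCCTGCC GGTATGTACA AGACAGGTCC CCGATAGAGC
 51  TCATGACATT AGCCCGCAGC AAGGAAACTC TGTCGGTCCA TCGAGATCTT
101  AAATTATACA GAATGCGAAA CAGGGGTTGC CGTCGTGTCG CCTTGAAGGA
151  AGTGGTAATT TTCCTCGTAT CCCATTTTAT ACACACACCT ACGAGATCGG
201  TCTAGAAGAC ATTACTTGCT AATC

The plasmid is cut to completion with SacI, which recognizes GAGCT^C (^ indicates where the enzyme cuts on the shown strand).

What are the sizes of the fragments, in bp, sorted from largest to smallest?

SacI sites (GAGCTC) start at positions 7, 47.
SacI cuts after base 5 of each site (before the last base), so after positions 11, 51.
Circular molecule, 2 cuts → 2 fragments:
  12–51 → 40 bp
  52–224 then 1–11 → 173 + 11 = 184 bp
Sorted largest to smallest: 184, 40 bp.

184, 40 bp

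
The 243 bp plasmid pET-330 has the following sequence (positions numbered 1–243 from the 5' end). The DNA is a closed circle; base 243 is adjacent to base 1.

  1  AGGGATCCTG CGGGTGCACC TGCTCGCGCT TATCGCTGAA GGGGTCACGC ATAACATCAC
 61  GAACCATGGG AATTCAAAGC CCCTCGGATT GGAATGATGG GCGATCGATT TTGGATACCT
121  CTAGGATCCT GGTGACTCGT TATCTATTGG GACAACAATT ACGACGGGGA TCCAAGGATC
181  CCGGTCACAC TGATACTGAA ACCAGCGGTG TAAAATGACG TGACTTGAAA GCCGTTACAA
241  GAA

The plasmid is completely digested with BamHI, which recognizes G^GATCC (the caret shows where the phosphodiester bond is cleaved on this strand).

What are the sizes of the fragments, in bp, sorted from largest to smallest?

121, 70, 44, 8 bp

BamHI sites (GGATCC) start at positions 3, 124, 168, 176.
BamHI cuts after the first base of each site, so after positions 3, 124, 168, 176.
Circular molecule, 4 cuts → 4 fragments:
  4–124 → 121 bp
  125–168 → 44 bp
  169–176 → 8 bp
  177–243 then 1–3 → 67 + 3 = 70 bp
Sorted largest to smallest: 121, 70, 44, 8 bp.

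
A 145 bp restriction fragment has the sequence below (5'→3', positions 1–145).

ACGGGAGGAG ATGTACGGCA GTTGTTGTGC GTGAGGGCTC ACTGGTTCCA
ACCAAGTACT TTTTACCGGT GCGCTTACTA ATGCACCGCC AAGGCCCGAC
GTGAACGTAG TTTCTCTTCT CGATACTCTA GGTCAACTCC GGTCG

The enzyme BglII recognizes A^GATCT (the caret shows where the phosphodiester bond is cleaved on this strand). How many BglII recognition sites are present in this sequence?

0

No occurrence of AGATCT is present in the sequence.
BglII does not cut: 0 sites.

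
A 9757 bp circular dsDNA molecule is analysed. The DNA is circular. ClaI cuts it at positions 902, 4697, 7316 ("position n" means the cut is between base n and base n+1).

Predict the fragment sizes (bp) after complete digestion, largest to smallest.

Circular molecule, 3 cuts → 3 fragments:
  4697 − 902 = 3795 bp
  7316 − 4697 = 2619 bp
  wrap: 9757 − 7316 + 902 = 3343 bp
Sorted largest to smallest: 3795, 3343, 2619 bp.

3795, 3343, 2619 bp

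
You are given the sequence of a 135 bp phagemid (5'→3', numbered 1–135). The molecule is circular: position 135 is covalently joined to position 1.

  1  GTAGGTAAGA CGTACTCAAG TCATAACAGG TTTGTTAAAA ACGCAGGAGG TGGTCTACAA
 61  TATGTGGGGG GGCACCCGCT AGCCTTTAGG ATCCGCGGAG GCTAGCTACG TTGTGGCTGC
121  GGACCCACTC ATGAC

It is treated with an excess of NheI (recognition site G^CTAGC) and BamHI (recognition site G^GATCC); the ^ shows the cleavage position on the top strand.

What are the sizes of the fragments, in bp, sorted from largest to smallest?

112, 12, 11 bp

NheI sites (GCTAGC) start at positions 78, 101.
NheI cuts after the first base of each site, so after positions 78, 101.
The BamHI site (GGATCC) starts at position 89.
BamHI cuts after the first base of each site, so after position 89.
Combined cut positions: 78, 89, 101.
Circular molecule, 3 cuts → 3 fragments:
  79–89 → 11 bp
  90–101 → 12 bp
  102–135 then 1–78 → 34 + 78 = 112 bp
Sorted largest to smallest: 112, 12, 11 bp.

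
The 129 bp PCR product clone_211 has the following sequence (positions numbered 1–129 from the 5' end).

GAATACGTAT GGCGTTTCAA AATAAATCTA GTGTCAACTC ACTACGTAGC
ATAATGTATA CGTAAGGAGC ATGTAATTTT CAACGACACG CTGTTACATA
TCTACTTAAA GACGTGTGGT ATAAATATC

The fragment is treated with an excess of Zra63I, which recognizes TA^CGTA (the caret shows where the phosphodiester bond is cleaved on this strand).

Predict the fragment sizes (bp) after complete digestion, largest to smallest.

Zra63I sites (TACGTA) start at positions 4, 43, 59.
Zra63I cuts after base 2 of each site, so after positions 5, 44, 60.
Linear molecule, 3 cuts → 4 fragments:
  1–5 → 5 bp
  6–44 → 39 bp
  45–60 → 16 bp
  61–129 → 69 bp
Sorted largest to smallest: 69, 39, 16, 5 bp.

69, 39, 16, 5 bp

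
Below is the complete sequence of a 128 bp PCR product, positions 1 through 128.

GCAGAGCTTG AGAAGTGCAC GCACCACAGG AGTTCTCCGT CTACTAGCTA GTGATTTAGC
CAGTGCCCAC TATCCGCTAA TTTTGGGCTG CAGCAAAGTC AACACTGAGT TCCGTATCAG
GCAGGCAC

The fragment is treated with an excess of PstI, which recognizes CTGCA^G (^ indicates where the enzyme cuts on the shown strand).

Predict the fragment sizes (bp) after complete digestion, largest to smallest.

The PstI site (CTGCAG) starts at position 88.
PstI cuts after base 5 of each site (before the last base), so after position 92.
Linear molecule, 1 cut → 2 fragments:
  1–92 → 92 bp
  93–128 → 36 bp
Sorted largest to smallest: 92, 36 bp.

92, 36 bp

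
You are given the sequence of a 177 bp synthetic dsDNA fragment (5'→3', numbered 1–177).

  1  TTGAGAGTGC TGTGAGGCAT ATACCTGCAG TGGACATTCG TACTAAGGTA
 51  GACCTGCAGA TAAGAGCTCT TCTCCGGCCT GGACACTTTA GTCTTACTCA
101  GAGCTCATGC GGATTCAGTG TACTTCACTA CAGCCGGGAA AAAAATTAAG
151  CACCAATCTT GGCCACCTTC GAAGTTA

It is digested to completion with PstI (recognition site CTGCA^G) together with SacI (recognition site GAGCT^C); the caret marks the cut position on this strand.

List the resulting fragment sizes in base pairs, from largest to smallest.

72, 37, 29, 29, 10 bp

PstI sites (CTGCAG) start at positions 25, 54.
PstI cuts after base 5 of each site (before the last base), so after positions 29, 58.
SacI sites (GAGCTC) start at positions 64, 101.
SacI cuts after base 5 of each site (before the last base), so after positions 68, 105.
Combined cut positions: 29, 58, 68, 105.
Linear molecule, 4 cuts → 5 fragments:
  1–29 → 29 bp
  30–58 → 29 bp
  59–68 → 10 bp
  69–105 → 37 bp
  106–177 → 72 bp
Sorted largest to smallest: 72, 37, 29, 29, 10 bp.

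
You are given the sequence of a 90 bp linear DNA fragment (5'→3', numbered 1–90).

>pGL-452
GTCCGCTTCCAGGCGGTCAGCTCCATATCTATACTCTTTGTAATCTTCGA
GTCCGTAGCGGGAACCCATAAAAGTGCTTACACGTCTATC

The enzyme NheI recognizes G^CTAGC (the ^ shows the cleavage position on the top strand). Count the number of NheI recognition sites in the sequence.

0

No occurrence of GCTAGC is present in the sequence.
NheI does not cut: 0 sites.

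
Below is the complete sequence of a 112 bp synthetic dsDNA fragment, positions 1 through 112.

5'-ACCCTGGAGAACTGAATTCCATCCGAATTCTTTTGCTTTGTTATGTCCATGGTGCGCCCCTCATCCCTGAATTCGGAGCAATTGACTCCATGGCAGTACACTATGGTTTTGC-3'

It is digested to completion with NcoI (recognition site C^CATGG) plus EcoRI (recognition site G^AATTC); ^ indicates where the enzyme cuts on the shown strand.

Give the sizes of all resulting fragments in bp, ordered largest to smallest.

NcoI sites (CCATGG) start at positions 47, 88.
NcoI cuts after the first base of each site, so after positions 47, 88.
EcoRI sites (GAATTC) start at positions 14, 25, 69.
EcoRI cuts after the first base of each site, so after positions 14, 25, 69.
Combined cut positions: 14, 25, 47, 69, 88.
Linear molecule, 5 cuts → 6 fragments:
  1–14 → 14 bp
  15–25 → 11 bp
  26–47 → 22 bp
  48–69 → 22 bp
  70–88 → 19 bp
  89–112 → 24 bp
Sorted largest to smallest: 24, 22, 22, 19, 14, 11 bp.

24, 22, 22, 19, 14, 11 bp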